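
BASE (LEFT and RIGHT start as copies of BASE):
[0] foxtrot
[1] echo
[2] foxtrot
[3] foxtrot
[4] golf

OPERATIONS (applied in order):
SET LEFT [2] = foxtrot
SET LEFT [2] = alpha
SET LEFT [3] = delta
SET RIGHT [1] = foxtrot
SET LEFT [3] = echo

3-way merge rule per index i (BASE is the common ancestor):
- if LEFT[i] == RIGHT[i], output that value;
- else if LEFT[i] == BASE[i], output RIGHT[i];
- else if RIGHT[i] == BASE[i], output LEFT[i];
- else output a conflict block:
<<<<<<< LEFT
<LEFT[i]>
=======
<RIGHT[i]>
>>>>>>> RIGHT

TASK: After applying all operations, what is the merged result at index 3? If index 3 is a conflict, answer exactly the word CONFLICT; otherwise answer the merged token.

Final LEFT:  [foxtrot, echo, alpha, echo, golf]
Final RIGHT: [foxtrot, foxtrot, foxtrot, foxtrot, golf]
i=0: L=foxtrot R=foxtrot -> agree -> foxtrot
i=1: L=echo=BASE, R=foxtrot -> take RIGHT -> foxtrot
i=2: L=alpha, R=foxtrot=BASE -> take LEFT -> alpha
i=3: L=echo, R=foxtrot=BASE -> take LEFT -> echo
i=4: L=golf R=golf -> agree -> golf
Index 3 -> echo

Answer: echo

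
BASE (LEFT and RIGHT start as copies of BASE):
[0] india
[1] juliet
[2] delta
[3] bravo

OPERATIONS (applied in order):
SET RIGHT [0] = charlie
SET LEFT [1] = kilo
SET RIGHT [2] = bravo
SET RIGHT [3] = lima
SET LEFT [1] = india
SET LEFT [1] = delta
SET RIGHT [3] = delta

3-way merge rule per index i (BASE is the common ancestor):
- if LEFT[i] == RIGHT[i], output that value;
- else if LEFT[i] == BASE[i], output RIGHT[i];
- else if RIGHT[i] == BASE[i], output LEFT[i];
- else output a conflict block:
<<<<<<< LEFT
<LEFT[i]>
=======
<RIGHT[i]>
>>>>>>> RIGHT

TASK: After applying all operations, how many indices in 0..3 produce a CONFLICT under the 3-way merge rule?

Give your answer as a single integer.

Answer: 0

Derivation:
Final LEFT:  [india, delta, delta, bravo]
Final RIGHT: [charlie, juliet, bravo, delta]
i=0: L=india=BASE, R=charlie -> take RIGHT -> charlie
i=1: L=delta, R=juliet=BASE -> take LEFT -> delta
i=2: L=delta=BASE, R=bravo -> take RIGHT -> bravo
i=3: L=bravo=BASE, R=delta -> take RIGHT -> delta
Conflict count: 0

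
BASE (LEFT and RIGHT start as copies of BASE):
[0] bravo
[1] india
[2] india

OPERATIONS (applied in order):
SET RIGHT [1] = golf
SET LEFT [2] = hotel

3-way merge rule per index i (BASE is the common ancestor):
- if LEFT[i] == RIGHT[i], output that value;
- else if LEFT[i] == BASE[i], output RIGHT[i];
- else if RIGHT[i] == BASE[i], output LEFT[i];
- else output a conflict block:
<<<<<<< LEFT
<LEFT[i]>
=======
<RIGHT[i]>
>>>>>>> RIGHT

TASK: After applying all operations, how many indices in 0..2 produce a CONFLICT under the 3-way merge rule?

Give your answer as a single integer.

Answer: 0

Derivation:
Final LEFT:  [bravo, india, hotel]
Final RIGHT: [bravo, golf, india]
i=0: L=bravo R=bravo -> agree -> bravo
i=1: L=india=BASE, R=golf -> take RIGHT -> golf
i=2: L=hotel, R=india=BASE -> take LEFT -> hotel
Conflict count: 0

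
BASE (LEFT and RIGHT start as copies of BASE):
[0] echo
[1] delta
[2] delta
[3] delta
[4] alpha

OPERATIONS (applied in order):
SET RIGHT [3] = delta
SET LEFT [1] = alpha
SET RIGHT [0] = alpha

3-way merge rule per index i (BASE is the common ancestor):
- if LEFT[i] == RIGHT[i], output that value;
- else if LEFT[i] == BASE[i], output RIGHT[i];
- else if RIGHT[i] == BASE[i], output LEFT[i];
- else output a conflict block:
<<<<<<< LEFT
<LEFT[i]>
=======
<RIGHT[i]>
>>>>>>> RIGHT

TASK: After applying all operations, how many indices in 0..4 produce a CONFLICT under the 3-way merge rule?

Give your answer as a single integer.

Final LEFT:  [echo, alpha, delta, delta, alpha]
Final RIGHT: [alpha, delta, delta, delta, alpha]
i=0: L=echo=BASE, R=alpha -> take RIGHT -> alpha
i=1: L=alpha, R=delta=BASE -> take LEFT -> alpha
i=2: L=delta R=delta -> agree -> delta
i=3: L=delta R=delta -> agree -> delta
i=4: L=alpha R=alpha -> agree -> alpha
Conflict count: 0

Answer: 0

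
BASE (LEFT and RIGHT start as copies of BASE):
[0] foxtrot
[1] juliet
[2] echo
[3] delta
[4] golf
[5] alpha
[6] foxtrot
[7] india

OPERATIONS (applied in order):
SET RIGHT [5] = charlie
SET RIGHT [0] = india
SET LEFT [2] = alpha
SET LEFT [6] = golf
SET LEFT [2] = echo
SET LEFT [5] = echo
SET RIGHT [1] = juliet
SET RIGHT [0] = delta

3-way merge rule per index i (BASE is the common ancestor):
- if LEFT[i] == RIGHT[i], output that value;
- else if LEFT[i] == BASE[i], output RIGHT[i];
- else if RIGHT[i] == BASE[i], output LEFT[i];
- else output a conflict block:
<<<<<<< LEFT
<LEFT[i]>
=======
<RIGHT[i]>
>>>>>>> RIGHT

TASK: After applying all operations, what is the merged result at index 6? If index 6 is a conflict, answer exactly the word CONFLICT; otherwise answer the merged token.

Final LEFT:  [foxtrot, juliet, echo, delta, golf, echo, golf, india]
Final RIGHT: [delta, juliet, echo, delta, golf, charlie, foxtrot, india]
i=0: L=foxtrot=BASE, R=delta -> take RIGHT -> delta
i=1: L=juliet R=juliet -> agree -> juliet
i=2: L=echo R=echo -> agree -> echo
i=3: L=delta R=delta -> agree -> delta
i=4: L=golf R=golf -> agree -> golf
i=5: BASE=alpha L=echo R=charlie all differ -> CONFLICT
i=6: L=golf, R=foxtrot=BASE -> take LEFT -> golf
i=7: L=india R=india -> agree -> india
Index 6 -> golf

Answer: golf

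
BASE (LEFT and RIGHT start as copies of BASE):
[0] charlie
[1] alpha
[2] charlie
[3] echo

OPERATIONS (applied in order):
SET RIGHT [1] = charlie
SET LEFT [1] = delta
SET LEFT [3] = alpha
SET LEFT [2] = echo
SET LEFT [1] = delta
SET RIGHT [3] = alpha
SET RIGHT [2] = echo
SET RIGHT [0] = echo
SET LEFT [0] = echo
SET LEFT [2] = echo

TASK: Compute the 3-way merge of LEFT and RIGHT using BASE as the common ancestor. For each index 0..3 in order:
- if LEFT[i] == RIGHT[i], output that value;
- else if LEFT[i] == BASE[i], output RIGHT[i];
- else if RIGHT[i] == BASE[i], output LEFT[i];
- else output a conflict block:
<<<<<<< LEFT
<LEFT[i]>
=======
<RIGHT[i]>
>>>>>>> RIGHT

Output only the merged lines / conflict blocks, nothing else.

Answer: echo
<<<<<<< LEFT
delta
=======
charlie
>>>>>>> RIGHT
echo
alpha

Derivation:
Final LEFT:  [echo, delta, echo, alpha]
Final RIGHT: [echo, charlie, echo, alpha]
i=0: L=echo R=echo -> agree -> echo
i=1: BASE=alpha L=delta R=charlie all differ -> CONFLICT
i=2: L=echo R=echo -> agree -> echo
i=3: L=alpha R=alpha -> agree -> alpha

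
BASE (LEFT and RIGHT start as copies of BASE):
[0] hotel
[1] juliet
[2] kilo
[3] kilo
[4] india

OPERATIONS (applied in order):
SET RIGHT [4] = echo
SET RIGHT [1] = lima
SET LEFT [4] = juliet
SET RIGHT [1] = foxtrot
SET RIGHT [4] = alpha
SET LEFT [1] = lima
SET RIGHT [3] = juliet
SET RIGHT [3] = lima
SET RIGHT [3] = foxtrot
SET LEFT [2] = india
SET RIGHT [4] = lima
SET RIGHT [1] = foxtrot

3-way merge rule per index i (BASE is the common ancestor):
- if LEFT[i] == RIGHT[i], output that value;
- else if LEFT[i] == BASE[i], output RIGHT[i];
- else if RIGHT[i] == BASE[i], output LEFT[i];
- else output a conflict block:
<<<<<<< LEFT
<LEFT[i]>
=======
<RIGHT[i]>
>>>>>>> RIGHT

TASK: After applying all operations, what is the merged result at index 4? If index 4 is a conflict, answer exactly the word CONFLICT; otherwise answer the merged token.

Final LEFT:  [hotel, lima, india, kilo, juliet]
Final RIGHT: [hotel, foxtrot, kilo, foxtrot, lima]
i=0: L=hotel R=hotel -> agree -> hotel
i=1: BASE=juliet L=lima R=foxtrot all differ -> CONFLICT
i=2: L=india, R=kilo=BASE -> take LEFT -> india
i=3: L=kilo=BASE, R=foxtrot -> take RIGHT -> foxtrot
i=4: BASE=india L=juliet R=lima all differ -> CONFLICT
Index 4 -> CONFLICT

Answer: CONFLICT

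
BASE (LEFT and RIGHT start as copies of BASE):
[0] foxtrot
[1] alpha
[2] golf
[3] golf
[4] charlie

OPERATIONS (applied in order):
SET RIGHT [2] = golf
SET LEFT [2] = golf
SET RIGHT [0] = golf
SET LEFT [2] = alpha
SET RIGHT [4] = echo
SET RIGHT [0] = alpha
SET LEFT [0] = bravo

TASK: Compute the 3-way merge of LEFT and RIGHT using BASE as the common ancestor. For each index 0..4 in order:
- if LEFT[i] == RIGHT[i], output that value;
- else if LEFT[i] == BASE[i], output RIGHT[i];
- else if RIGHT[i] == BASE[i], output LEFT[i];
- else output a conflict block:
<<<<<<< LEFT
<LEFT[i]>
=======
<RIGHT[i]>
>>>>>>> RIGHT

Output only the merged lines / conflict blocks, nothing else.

Final LEFT:  [bravo, alpha, alpha, golf, charlie]
Final RIGHT: [alpha, alpha, golf, golf, echo]
i=0: BASE=foxtrot L=bravo R=alpha all differ -> CONFLICT
i=1: L=alpha R=alpha -> agree -> alpha
i=2: L=alpha, R=golf=BASE -> take LEFT -> alpha
i=3: L=golf R=golf -> agree -> golf
i=4: L=charlie=BASE, R=echo -> take RIGHT -> echo

Answer: <<<<<<< LEFT
bravo
=======
alpha
>>>>>>> RIGHT
alpha
alpha
golf
echo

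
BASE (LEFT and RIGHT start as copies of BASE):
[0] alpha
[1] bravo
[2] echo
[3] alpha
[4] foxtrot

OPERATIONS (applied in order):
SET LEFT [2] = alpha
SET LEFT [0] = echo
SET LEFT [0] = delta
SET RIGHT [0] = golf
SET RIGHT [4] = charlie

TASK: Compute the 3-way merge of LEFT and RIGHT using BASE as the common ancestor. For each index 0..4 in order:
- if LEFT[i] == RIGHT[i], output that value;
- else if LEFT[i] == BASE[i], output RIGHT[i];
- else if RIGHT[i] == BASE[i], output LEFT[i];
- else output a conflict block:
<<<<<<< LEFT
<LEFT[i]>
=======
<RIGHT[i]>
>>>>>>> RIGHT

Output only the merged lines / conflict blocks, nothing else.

Answer: <<<<<<< LEFT
delta
=======
golf
>>>>>>> RIGHT
bravo
alpha
alpha
charlie

Derivation:
Final LEFT:  [delta, bravo, alpha, alpha, foxtrot]
Final RIGHT: [golf, bravo, echo, alpha, charlie]
i=0: BASE=alpha L=delta R=golf all differ -> CONFLICT
i=1: L=bravo R=bravo -> agree -> bravo
i=2: L=alpha, R=echo=BASE -> take LEFT -> alpha
i=3: L=alpha R=alpha -> agree -> alpha
i=4: L=foxtrot=BASE, R=charlie -> take RIGHT -> charlie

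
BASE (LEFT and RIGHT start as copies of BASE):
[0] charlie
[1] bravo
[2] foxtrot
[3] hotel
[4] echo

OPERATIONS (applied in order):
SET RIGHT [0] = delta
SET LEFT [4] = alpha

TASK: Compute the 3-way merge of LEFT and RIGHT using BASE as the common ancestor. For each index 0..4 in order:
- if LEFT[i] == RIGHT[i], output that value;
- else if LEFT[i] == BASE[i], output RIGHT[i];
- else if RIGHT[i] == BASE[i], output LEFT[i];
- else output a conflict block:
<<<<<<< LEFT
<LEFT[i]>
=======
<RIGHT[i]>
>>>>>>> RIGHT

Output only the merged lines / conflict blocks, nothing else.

Answer: delta
bravo
foxtrot
hotel
alpha

Derivation:
Final LEFT:  [charlie, bravo, foxtrot, hotel, alpha]
Final RIGHT: [delta, bravo, foxtrot, hotel, echo]
i=0: L=charlie=BASE, R=delta -> take RIGHT -> delta
i=1: L=bravo R=bravo -> agree -> bravo
i=2: L=foxtrot R=foxtrot -> agree -> foxtrot
i=3: L=hotel R=hotel -> agree -> hotel
i=4: L=alpha, R=echo=BASE -> take LEFT -> alpha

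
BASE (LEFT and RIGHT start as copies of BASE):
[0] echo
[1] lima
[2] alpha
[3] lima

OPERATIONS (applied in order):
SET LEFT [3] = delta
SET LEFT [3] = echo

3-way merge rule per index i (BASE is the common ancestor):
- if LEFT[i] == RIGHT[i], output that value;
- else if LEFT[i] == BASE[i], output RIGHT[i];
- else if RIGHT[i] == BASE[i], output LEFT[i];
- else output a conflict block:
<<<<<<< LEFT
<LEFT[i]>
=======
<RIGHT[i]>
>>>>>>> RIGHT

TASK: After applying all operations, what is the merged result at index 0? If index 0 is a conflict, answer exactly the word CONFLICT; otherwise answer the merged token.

Answer: echo

Derivation:
Final LEFT:  [echo, lima, alpha, echo]
Final RIGHT: [echo, lima, alpha, lima]
i=0: L=echo R=echo -> agree -> echo
i=1: L=lima R=lima -> agree -> lima
i=2: L=alpha R=alpha -> agree -> alpha
i=3: L=echo, R=lima=BASE -> take LEFT -> echo
Index 0 -> echo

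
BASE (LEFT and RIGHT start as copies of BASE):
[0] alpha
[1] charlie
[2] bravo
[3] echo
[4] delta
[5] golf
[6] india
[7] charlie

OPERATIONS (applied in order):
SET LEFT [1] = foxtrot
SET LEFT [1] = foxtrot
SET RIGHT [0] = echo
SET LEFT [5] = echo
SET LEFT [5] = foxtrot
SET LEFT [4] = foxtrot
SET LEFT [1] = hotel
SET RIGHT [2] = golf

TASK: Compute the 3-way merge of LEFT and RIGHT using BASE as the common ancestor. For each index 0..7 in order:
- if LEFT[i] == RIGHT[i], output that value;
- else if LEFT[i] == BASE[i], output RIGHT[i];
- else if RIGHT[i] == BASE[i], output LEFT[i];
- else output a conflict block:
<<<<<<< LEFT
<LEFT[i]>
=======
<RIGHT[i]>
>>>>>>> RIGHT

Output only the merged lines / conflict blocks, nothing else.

Final LEFT:  [alpha, hotel, bravo, echo, foxtrot, foxtrot, india, charlie]
Final RIGHT: [echo, charlie, golf, echo, delta, golf, india, charlie]
i=0: L=alpha=BASE, R=echo -> take RIGHT -> echo
i=1: L=hotel, R=charlie=BASE -> take LEFT -> hotel
i=2: L=bravo=BASE, R=golf -> take RIGHT -> golf
i=3: L=echo R=echo -> agree -> echo
i=4: L=foxtrot, R=delta=BASE -> take LEFT -> foxtrot
i=5: L=foxtrot, R=golf=BASE -> take LEFT -> foxtrot
i=6: L=india R=india -> agree -> india
i=7: L=charlie R=charlie -> agree -> charlie

Answer: echo
hotel
golf
echo
foxtrot
foxtrot
india
charlie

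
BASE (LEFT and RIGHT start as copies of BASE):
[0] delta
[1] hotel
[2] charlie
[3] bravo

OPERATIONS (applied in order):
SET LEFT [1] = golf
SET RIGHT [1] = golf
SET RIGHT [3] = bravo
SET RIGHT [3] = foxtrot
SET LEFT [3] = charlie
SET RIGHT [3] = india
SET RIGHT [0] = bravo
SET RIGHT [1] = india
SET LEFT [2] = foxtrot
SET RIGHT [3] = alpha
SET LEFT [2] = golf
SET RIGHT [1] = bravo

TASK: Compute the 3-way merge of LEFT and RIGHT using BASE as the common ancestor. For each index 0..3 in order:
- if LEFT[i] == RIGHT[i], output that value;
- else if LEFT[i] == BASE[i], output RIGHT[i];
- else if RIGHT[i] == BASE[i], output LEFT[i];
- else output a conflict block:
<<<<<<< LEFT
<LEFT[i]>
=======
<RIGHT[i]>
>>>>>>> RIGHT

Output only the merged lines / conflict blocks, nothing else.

Final LEFT:  [delta, golf, golf, charlie]
Final RIGHT: [bravo, bravo, charlie, alpha]
i=0: L=delta=BASE, R=bravo -> take RIGHT -> bravo
i=1: BASE=hotel L=golf R=bravo all differ -> CONFLICT
i=2: L=golf, R=charlie=BASE -> take LEFT -> golf
i=3: BASE=bravo L=charlie R=alpha all differ -> CONFLICT

Answer: bravo
<<<<<<< LEFT
golf
=======
bravo
>>>>>>> RIGHT
golf
<<<<<<< LEFT
charlie
=======
alpha
>>>>>>> RIGHT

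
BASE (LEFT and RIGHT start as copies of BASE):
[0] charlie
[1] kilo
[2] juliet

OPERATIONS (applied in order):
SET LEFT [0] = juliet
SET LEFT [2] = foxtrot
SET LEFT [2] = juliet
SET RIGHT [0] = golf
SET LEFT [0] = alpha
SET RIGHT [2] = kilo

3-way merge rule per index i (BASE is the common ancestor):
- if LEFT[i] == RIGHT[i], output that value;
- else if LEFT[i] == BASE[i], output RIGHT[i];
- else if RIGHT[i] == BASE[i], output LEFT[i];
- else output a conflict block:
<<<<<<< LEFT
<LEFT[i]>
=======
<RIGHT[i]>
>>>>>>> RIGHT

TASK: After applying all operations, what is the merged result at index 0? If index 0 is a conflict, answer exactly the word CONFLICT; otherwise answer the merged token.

Final LEFT:  [alpha, kilo, juliet]
Final RIGHT: [golf, kilo, kilo]
i=0: BASE=charlie L=alpha R=golf all differ -> CONFLICT
i=1: L=kilo R=kilo -> agree -> kilo
i=2: L=juliet=BASE, R=kilo -> take RIGHT -> kilo
Index 0 -> CONFLICT

Answer: CONFLICT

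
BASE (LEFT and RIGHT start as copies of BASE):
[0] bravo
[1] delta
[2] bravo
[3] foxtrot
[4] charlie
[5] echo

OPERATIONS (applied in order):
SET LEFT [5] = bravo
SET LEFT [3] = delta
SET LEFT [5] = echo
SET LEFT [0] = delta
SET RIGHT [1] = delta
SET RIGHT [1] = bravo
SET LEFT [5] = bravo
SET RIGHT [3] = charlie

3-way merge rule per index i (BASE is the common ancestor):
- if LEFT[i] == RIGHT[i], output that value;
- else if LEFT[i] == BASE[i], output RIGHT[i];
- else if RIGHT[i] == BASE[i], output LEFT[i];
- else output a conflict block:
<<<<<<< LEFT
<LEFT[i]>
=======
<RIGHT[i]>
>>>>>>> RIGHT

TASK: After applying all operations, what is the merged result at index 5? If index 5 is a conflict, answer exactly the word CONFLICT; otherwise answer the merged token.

Final LEFT:  [delta, delta, bravo, delta, charlie, bravo]
Final RIGHT: [bravo, bravo, bravo, charlie, charlie, echo]
i=0: L=delta, R=bravo=BASE -> take LEFT -> delta
i=1: L=delta=BASE, R=bravo -> take RIGHT -> bravo
i=2: L=bravo R=bravo -> agree -> bravo
i=3: BASE=foxtrot L=delta R=charlie all differ -> CONFLICT
i=4: L=charlie R=charlie -> agree -> charlie
i=5: L=bravo, R=echo=BASE -> take LEFT -> bravo
Index 5 -> bravo

Answer: bravo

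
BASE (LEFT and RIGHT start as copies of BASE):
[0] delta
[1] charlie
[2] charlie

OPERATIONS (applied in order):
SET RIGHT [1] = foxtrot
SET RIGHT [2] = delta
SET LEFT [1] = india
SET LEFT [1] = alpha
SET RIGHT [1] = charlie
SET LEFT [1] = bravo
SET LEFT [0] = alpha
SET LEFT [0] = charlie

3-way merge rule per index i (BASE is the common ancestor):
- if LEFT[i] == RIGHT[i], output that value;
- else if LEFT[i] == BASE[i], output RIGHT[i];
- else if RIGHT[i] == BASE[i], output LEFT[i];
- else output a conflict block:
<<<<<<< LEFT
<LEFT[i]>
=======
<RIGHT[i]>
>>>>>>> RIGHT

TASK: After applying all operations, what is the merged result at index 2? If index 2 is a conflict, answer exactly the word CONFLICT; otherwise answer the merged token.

Answer: delta

Derivation:
Final LEFT:  [charlie, bravo, charlie]
Final RIGHT: [delta, charlie, delta]
i=0: L=charlie, R=delta=BASE -> take LEFT -> charlie
i=1: L=bravo, R=charlie=BASE -> take LEFT -> bravo
i=2: L=charlie=BASE, R=delta -> take RIGHT -> delta
Index 2 -> delta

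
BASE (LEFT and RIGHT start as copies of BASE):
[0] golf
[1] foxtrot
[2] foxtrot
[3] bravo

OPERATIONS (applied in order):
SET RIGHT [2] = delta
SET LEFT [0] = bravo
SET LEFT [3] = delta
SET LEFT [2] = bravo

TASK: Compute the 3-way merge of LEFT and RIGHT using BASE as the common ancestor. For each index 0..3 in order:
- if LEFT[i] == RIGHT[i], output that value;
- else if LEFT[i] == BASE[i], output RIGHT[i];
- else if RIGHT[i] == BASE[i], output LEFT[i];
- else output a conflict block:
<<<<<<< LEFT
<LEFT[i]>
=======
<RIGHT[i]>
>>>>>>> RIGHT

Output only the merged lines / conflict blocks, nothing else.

Final LEFT:  [bravo, foxtrot, bravo, delta]
Final RIGHT: [golf, foxtrot, delta, bravo]
i=0: L=bravo, R=golf=BASE -> take LEFT -> bravo
i=1: L=foxtrot R=foxtrot -> agree -> foxtrot
i=2: BASE=foxtrot L=bravo R=delta all differ -> CONFLICT
i=3: L=delta, R=bravo=BASE -> take LEFT -> delta

Answer: bravo
foxtrot
<<<<<<< LEFT
bravo
=======
delta
>>>>>>> RIGHT
delta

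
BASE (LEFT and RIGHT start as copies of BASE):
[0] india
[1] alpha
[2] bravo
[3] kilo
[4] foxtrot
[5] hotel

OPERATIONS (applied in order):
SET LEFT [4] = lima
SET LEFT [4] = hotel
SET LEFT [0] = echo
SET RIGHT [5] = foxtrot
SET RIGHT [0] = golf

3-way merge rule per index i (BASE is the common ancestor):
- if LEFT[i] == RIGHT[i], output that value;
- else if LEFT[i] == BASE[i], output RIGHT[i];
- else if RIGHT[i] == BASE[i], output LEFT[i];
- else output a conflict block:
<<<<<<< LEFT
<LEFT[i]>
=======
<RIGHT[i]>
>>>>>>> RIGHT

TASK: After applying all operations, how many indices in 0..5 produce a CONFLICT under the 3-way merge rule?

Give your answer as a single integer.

Answer: 1

Derivation:
Final LEFT:  [echo, alpha, bravo, kilo, hotel, hotel]
Final RIGHT: [golf, alpha, bravo, kilo, foxtrot, foxtrot]
i=0: BASE=india L=echo R=golf all differ -> CONFLICT
i=1: L=alpha R=alpha -> agree -> alpha
i=2: L=bravo R=bravo -> agree -> bravo
i=3: L=kilo R=kilo -> agree -> kilo
i=4: L=hotel, R=foxtrot=BASE -> take LEFT -> hotel
i=5: L=hotel=BASE, R=foxtrot -> take RIGHT -> foxtrot
Conflict count: 1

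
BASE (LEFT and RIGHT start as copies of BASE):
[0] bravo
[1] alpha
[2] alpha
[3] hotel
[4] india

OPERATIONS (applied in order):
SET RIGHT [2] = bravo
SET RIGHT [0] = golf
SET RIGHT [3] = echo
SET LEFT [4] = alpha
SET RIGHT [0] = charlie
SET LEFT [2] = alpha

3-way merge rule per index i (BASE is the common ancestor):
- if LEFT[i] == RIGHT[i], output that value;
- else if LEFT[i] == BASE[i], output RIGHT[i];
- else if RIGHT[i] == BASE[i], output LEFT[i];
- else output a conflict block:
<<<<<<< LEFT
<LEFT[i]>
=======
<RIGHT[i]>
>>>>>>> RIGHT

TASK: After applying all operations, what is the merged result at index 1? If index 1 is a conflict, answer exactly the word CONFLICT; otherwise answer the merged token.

Answer: alpha

Derivation:
Final LEFT:  [bravo, alpha, alpha, hotel, alpha]
Final RIGHT: [charlie, alpha, bravo, echo, india]
i=0: L=bravo=BASE, R=charlie -> take RIGHT -> charlie
i=1: L=alpha R=alpha -> agree -> alpha
i=2: L=alpha=BASE, R=bravo -> take RIGHT -> bravo
i=3: L=hotel=BASE, R=echo -> take RIGHT -> echo
i=4: L=alpha, R=india=BASE -> take LEFT -> alpha
Index 1 -> alpha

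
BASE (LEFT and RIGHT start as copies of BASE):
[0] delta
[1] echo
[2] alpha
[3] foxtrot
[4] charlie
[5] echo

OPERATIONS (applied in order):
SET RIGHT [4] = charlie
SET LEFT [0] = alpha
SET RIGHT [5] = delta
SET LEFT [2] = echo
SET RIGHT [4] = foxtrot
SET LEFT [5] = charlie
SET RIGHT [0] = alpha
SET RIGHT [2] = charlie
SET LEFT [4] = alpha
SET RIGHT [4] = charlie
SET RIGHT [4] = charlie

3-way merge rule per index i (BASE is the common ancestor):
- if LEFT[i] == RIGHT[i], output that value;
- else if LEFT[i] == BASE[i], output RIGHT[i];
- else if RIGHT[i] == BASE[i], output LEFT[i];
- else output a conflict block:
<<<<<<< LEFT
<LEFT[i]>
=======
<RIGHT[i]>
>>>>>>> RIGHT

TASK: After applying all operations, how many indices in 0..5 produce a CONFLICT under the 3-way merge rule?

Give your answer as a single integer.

Answer: 2

Derivation:
Final LEFT:  [alpha, echo, echo, foxtrot, alpha, charlie]
Final RIGHT: [alpha, echo, charlie, foxtrot, charlie, delta]
i=0: L=alpha R=alpha -> agree -> alpha
i=1: L=echo R=echo -> agree -> echo
i=2: BASE=alpha L=echo R=charlie all differ -> CONFLICT
i=3: L=foxtrot R=foxtrot -> agree -> foxtrot
i=4: L=alpha, R=charlie=BASE -> take LEFT -> alpha
i=5: BASE=echo L=charlie R=delta all differ -> CONFLICT
Conflict count: 2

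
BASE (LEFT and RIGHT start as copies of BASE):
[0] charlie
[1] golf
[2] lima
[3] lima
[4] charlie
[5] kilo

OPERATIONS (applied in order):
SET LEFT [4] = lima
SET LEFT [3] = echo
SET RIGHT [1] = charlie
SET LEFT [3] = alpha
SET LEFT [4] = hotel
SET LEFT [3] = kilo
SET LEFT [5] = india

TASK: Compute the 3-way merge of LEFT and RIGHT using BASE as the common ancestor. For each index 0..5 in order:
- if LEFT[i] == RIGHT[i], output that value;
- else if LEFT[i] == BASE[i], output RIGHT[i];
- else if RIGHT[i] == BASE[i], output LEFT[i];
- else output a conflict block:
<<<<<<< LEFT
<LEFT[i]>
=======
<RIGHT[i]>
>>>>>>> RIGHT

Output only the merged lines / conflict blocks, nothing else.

Final LEFT:  [charlie, golf, lima, kilo, hotel, india]
Final RIGHT: [charlie, charlie, lima, lima, charlie, kilo]
i=0: L=charlie R=charlie -> agree -> charlie
i=1: L=golf=BASE, R=charlie -> take RIGHT -> charlie
i=2: L=lima R=lima -> agree -> lima
i=3: L=kilo, R=lima=BASE -> take LEFT -> kilo
i=4: L=hotel, R=charlie=BASE -> take LEFT -> hotel
i=5: L=india, R=kilo=BASE -> take LEFT -> india

Answer: charlie
charlie
lima
kilo
hotel
india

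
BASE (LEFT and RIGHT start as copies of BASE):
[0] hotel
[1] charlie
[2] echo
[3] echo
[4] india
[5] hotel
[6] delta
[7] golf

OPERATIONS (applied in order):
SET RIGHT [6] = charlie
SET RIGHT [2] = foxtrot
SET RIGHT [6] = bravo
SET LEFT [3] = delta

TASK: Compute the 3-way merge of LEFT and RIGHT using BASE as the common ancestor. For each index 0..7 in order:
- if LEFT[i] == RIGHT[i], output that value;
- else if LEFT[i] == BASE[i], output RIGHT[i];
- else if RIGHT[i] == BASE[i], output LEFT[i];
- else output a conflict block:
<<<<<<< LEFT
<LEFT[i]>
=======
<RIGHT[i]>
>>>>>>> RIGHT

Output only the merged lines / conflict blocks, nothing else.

Final LEFT:  [hotel, charlie, echo, delta, india, hotel, delta, golf]
Final RIGHT: [hotel, charlie, foxtrot, echo, india, hotel, bravo, golf]
i=0: L=hotel R=hotel -> agree -> hotel
i=1: L=charlie R=charlie -> agree -> charlie
i=2: L=echo=BASE, R=foxtrot -> take RIGHT -> foxtrot
i=3: L=delta, R=echo=BASE -> take LEFT -> delta
i=4: L=india R=india -> agree -> india
i=5: L=hotel R=hotel -> agree -> hotel
i=6: L=delta=BASE, R=bravo -> take RIGHT -> bravo
i=7: L=golf R=golf -> agree -> golf

Answer: hotel
charlie
foxtrot
delta
india
hotel
bravo
golf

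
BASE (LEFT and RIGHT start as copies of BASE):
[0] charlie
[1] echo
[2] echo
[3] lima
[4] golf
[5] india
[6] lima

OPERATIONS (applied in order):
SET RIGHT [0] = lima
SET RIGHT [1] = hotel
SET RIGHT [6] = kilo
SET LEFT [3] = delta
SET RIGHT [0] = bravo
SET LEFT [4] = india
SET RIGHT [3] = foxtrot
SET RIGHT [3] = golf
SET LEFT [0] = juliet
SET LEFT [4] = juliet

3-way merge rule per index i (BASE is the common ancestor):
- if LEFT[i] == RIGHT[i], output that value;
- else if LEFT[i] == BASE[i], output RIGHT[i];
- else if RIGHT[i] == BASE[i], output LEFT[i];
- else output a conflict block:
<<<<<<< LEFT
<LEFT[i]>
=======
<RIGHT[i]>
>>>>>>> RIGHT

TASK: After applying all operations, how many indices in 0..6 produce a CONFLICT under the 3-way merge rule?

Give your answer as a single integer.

Final LEFT:  [juliet, echo, echo, delta, juliet, india, lima]
Final RIGHT: [bravo, hotel, echo, golf, golf, india, kilo]
i=0: BASE=charlie L=juliet R=bravo all differ -> CONFLICT
i=1: L=echo=BASE, R=hotel -> take RIGHT -> hotel
i=2: L=echo R=echo -> agree -> echo
i=3: BASE=lima L=delta R=golf all differ -> CONFLICT
i=4: L=juliet, R=golf=BASE -> take LEFT -> juliet
i=5: L=india R=india -> agree -> india
i=6: L=lima=BASE, R=kilo -> take RIGHT -> kilo
Conflict count: 2

Answer: 2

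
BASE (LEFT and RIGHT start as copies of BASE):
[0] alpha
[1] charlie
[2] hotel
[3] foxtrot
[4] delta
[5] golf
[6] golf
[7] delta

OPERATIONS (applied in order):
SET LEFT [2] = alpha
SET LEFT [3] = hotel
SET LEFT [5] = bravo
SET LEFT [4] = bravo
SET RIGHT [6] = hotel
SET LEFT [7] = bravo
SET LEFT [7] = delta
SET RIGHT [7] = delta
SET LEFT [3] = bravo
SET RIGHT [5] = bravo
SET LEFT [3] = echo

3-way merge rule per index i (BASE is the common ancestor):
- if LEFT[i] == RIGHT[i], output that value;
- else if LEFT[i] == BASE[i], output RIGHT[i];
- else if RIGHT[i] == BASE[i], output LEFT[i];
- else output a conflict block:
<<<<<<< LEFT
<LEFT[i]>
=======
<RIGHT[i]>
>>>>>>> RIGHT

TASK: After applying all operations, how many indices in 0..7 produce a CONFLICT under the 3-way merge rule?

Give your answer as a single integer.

Answer: 0

Derivation:
Final LEFT:  [alpha, charlie, alpha, echo, bravo, bravo, golf, delta]
Final RIGHT: [alpha, charlie, hotel, foxtrot, delta, bravo, hotel, delta]
i=0: L=alpha R=alpha -> agree -> alpha
i=1: L=charlie R=charlie -> agree -> charlie
i=2: L=alpha, R=hotel=BASE -> take LEFT -> alpha
i=3: L=echo, R=foxtrot=BASE -> take LEFT -> echo
i=4: L=bravo, R=delta=BASE -> take LEFT -> bravo
i=5: L=bravo R=bravo -> agree -> bravo
i=6: L=golf=BASE, R=hotel -> take RIGHT -> hotel
i=7: L=delta R=delta -> agree -> delta
Conflict count: 0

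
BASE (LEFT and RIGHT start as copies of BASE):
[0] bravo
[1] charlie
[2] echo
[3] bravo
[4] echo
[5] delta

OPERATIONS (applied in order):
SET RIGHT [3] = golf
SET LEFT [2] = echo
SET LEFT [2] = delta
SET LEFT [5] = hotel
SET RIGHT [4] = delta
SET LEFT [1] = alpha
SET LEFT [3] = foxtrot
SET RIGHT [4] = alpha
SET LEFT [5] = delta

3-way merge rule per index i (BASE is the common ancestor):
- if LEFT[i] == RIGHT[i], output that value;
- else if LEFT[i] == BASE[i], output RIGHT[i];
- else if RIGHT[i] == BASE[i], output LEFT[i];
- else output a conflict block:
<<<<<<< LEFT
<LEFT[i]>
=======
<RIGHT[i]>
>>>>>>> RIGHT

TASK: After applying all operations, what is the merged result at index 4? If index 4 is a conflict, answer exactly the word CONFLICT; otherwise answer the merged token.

Answer: alpha

Derivation:
Final LEFT:  [bravo, alpha, delta, foxtrot, echo, delta]
Final RIGHT: [bravo, charlie, echo, golf, alpha, delta]
i=0: L=bravo R=bravo -> agree -> bravo
i=1: L=alpha, R=charlie=BASE -> take LEFT -> alpha
i=2: L=delta, R=echo=BASE -> take LEFT -> delta
i=3: BASE=bravo L=foxtrot R=golf all differ -> CONFLICT
i=4: L=echo=BASE, R=alpha -> take RIGHT -> alpha
i=5: L=delta R=delta -> agree -> delta
Index 4 -> alpha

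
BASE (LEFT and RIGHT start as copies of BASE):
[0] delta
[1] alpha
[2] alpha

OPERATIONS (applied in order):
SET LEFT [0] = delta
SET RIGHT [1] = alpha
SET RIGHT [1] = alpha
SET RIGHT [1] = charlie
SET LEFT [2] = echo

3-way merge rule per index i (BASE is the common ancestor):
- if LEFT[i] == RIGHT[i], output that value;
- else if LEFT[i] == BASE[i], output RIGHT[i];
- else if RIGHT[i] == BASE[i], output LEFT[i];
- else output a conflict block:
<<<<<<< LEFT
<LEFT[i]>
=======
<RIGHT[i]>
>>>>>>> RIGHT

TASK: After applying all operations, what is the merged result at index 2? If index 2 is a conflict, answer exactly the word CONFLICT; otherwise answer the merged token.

Final LEFT:  [delta, alpha, echo]
Final RIGHT: [delta, charlie, alpha]
i=0: L=delta R=delta -> agree -> delta
i=1: L=alpha=BASE, R=charlie -> take RIGHT -> charlie
i=2: L=echo, R=alpha=BASE -> take LEFT -> echo
Index 2 -> echo

Answer: echo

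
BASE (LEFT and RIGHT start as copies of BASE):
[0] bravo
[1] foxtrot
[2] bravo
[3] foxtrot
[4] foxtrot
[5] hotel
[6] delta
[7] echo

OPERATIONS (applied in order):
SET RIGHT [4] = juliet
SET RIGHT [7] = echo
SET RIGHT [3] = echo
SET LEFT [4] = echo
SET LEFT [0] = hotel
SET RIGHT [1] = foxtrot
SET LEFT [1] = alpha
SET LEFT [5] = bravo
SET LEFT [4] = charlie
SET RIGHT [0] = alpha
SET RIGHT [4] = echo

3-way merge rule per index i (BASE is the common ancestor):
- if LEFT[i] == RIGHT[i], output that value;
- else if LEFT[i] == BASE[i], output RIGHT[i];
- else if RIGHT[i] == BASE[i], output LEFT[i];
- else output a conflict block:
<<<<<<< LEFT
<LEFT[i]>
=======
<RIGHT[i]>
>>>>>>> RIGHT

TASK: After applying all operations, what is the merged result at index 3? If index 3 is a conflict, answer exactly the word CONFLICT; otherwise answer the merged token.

Answer: echo

Derivation:
Final LEFT:  [hotel, alpha, bravo, foxtrot, charlie, bravo, delta, echo]
Final RIGHT: [alpha, foxtrot, bravo, echo, echo, hotel, delta, echo]
i=0: BASE=bravo L=hotel R=alpha all differ -> CONFLICT
i=1: L=alpha, R=foxtrot=BASE -> take LEFT -> alpha
i=2: L=bravo R=bravo -> agree -> bravo
i=3: L=foxtrot=BASE, R=echo -> take RIGHT -> echo
i=4: BASE=foxtrot L=charlie R=echo all differ -> CONFLICT
i=5: L=bravo, R=hotel=BASE -> take LEFT -> bravo
i=6: L=delta R=delta -> agree -> delta
i=7: L=echo R=echo -> agree -> echo
Index 3 -> echo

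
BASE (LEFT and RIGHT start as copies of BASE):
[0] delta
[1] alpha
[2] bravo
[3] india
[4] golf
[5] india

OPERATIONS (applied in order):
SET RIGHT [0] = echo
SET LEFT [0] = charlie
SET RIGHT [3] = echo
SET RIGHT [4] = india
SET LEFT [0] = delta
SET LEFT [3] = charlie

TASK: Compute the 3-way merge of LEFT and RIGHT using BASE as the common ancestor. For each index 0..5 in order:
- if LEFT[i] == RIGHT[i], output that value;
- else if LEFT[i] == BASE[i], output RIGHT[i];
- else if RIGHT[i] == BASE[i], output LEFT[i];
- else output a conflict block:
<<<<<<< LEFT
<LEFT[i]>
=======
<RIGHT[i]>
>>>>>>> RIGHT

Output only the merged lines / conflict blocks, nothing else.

Final LEFT:  [delta, alpha, bravo, charlie, golf, india]
Final RIGHT: [echo, alpha, bravo, echo, india, india]
i=0: L=delta=BASE, R=echo -> take RIGHT -> echo
i=1: L=alpha R=alpha -> agree -> alpha
i=2: L=bravo R=bravo -> agree -> bravo
i=3: BASE=india L=charlie R=echo all differ -> CONFLICT
i=4: L=golf=BASE, R=india -> take RIGHT -> india
i=5: L=india R=india -> agree -> india

Answer: echo
alpha
bravo
<<<<<<< LEFT
charlie
=======
echo
>>>>>>> RIGHT
india
india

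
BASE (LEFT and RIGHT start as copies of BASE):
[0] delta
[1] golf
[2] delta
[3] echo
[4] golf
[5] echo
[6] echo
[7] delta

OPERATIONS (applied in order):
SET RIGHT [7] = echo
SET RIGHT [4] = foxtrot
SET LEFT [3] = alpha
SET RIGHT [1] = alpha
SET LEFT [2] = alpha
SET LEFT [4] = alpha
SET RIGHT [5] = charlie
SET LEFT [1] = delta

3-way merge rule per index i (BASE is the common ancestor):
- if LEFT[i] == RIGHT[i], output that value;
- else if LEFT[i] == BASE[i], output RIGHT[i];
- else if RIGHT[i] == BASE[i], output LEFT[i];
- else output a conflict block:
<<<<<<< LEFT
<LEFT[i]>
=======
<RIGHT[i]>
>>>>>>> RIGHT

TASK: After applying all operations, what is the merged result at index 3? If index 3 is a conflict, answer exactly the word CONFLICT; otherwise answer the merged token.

Answer: alpha

Derivation:
Final LEFT:  [delta, delta, alpha, alpha, alpha, echo, echo, delta]
Final RIGHT: [delta, alpha, delta, echo, foxtrot, charlie, echo, echo]
i=0: L=delta R=delta -> agree -> delta
i=1: BASE=golf L=delta R=alpha all differ -> CONFLICT
i=2: L=alpha, R=delta=BASE -> take LEFT -> alpha
i=3: L=alpha, R=echo=BASE -> take LEFT -> alpha
i=4: BASE=golf L=alpha R=foxtrot all differ -> CONFLICT
i=5: L=echo=BASE, R=charlie -> take RIGHT -> charlie
i=6: L=echo R=echo -> agree -> echo
i=7: L=delta=BASE, R=echo -> take RIGHT -> echo
Index 3 -> alpha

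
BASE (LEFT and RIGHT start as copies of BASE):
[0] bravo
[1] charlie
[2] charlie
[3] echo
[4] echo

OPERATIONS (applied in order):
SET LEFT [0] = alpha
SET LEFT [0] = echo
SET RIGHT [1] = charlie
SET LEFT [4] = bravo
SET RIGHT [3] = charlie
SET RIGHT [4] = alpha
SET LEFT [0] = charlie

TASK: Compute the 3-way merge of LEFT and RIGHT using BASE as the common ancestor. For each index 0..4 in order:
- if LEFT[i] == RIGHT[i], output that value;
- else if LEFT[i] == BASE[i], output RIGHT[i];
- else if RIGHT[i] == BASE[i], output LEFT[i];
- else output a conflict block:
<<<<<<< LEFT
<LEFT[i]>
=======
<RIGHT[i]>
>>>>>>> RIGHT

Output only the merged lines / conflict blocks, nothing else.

Final LEFT:  [charlie, charlie, charlie, echo, bravo]
Final RIGHT: [bravo, charlie, charlie, charlie, alpha]
i=0: L=charlie, R=bravo=BASE -> take LEFT -> charlie
i=1: L=charlie R=charlie -> agree -> charlie
i=2: L=charlie R=charlie -> agree -> charlie
i=3: L=echo=BASE, R=charlie -> take RIGHT -> charlie
i=4: BASE=echo L=bravo R=alpha all differ -> CONFLICT

Answer: charlie
charlie
charlie
charlie
<<<<<<< LEFT
bravo
=======
alpha
>>>>>>> RIGHT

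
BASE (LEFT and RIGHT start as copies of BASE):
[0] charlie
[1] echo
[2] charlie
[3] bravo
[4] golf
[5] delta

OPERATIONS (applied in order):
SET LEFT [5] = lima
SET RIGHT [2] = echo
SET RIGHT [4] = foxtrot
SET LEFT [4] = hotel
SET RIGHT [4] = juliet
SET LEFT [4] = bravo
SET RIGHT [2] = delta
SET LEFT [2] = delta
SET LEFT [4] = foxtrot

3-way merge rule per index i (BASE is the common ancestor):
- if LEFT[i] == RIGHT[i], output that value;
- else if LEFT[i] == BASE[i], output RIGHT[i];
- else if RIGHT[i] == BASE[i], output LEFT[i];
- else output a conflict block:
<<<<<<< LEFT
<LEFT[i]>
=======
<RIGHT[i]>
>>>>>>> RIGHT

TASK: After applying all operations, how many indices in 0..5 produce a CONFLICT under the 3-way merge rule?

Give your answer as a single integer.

Answer: 1

Derivation:
Final LEFT:  [charlie, echo, delta, bravo, foxtrot, lima]
Final RIGHT: [charlie, echo, delta, bravo, juliet, delta]
i=0: L=charlie R=charlie -> agree -> charlie
i=1: L=echo R=echo -> agree -> echo
i=2: L=delta R=delta -> agree -> delta
i=3: L=bravo R=bravo -> agree -> bravo
i=4: BASE=golf L=foxtrot R=juliet all differ -> CONFLICT
i=5: L=lima, R=delta=BASE -> take LEFT -> lima
Conflict count: 1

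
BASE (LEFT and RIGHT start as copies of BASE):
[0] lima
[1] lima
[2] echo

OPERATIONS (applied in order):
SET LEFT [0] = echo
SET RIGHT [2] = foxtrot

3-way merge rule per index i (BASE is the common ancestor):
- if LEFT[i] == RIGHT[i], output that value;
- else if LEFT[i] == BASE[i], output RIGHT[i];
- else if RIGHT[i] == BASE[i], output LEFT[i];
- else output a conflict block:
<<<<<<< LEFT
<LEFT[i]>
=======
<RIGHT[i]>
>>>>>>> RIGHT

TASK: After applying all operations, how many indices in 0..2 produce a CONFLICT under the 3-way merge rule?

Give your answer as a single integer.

Answer: 0

Derivation:
Final LEFT:  [echo, lima, echo]
Final RIGHT: [lima, lima, foxtrot]
i=0: L=echo, R=lima=BASE -> take LEFT -> echo
i=1: L=lima R=lima -> agree -> lima
i=2: L=echo=BASE, R=foxtrot -> take RIGHT -> foxtrot
Conflict count: 0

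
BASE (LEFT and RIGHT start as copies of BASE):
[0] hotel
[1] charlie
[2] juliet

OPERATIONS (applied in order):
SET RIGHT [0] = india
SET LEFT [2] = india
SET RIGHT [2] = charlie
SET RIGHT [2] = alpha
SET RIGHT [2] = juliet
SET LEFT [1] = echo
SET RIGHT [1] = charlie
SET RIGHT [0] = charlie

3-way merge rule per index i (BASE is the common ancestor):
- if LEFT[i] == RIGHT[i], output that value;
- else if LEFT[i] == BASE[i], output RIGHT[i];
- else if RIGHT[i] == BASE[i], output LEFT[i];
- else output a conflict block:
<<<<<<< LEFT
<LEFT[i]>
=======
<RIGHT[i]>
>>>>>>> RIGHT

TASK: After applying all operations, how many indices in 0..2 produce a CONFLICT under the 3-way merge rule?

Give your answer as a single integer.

Final LEFT:  [hotel, echo, india]
Final RIGHT: [charlie, charlie, juliet]
i=0: L=hotel=BASE, R=charlie -> take RIGHT -> charlie
i=1: L=echo, R=charlie=BASE -> take LEFT -> echo
i=2: L=india, R=juliet=BASE -> take LEFT -> india
Conflict count: 0

Answer: 0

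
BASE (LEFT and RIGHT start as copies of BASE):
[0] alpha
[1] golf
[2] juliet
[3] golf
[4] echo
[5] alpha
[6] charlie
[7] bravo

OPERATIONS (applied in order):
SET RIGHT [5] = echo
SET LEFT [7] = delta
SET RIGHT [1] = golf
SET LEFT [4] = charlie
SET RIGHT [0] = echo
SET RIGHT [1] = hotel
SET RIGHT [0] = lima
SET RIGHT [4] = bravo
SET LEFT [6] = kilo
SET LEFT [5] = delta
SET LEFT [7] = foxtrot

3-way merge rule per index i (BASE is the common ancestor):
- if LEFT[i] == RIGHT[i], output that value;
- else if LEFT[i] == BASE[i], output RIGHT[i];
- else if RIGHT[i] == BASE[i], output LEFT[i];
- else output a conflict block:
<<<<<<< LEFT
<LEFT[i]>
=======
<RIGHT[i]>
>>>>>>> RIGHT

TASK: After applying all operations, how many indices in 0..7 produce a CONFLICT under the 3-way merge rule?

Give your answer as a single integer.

Final LEFT:  [alpha, golf, juliet, golf, charlie, delta, kilo, foxtrot]
Final RIGHT: [lima, hotel, juliet, golf, bravo, echo, charlie, bravo]
i=0: L=alpha=BASE, R=lima -> take RIGHT -> lima
i=1: L=golf=BASE, R=hotel -> take RIGHT -> hotel
i=2: L=juliet R=juliet -> agree -> juliet
i=3: L=golf R=golf -> agree -> golf
i=4: BASE=echo L=charlie R=bravo all differ -> CONFLICT
i=5: BASE=alpha L=delta R=echo all differ -> CONFLICT
i=6: L=kilo, R=charlie=BASE -> take LEFT -> kilo
i=7: L=foxtrot, R=bravo=BASE -> take LEFT -> foxtrot
Conflict count: 2

Answer: 2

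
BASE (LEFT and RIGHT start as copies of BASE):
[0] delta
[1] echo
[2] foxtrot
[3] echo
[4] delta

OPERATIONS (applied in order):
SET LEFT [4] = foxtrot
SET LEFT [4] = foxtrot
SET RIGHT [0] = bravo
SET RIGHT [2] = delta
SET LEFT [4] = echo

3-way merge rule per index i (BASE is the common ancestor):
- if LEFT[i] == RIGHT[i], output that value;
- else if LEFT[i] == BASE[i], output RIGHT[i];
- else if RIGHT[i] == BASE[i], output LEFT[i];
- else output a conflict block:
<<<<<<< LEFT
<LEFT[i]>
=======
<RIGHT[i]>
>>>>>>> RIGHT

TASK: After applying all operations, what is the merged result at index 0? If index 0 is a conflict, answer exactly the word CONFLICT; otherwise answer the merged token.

Final LEFT:  [delta, echo, foxtrot, echo, echo]
Final RIGHT: [bravo, echo, delta, echo, delta]
i=0: L=delta=BASE, R=bravo -> take RIGHT -> bravo
i=1: L=echo R=echo -> agree -> echo
i=2: L=foxtrot=BASE, R=delta -> take RIGHT -> delta
i=3: L=echo R=echo -> agree -> echo
i=4: L=echo, R=delta=BASE -> take LEFT -> echo
Index 0 -> bravo

Answer: bravo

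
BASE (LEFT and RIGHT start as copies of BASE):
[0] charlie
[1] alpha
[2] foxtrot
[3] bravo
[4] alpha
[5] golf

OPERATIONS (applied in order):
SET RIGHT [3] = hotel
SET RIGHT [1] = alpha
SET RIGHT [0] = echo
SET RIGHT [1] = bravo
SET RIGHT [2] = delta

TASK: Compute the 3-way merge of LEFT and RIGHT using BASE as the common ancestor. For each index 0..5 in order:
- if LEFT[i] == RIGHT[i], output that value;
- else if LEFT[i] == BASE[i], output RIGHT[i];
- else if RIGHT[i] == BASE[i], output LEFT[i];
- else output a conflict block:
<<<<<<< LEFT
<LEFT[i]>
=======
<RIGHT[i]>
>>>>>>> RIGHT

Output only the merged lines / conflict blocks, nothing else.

Final LEFT:  [charlie, alpha, foxtrot, bravo, alpha, golf]
Final RIGHT: [echo, bravo, delta, hotel, alpha, golf]
i=0: L=charlie=BASE, R=echo -> take RIGHT -> echo
i=1: L=alpha=BASE, R=bravo -> take RIGHT -> bravo
i=2: L=foxtrot=BASE, R=delta -> take RIGHT -> delta
i=3: L=bravo=BASE, R=hotel -> take RIGHT -> hotel
i=4: L=alpha R=alpha -> agree -> alpha
i=5: L=golf R=golf -> agree -> golf

Answer: echo
bravo
delta
hotel
alpha
golf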